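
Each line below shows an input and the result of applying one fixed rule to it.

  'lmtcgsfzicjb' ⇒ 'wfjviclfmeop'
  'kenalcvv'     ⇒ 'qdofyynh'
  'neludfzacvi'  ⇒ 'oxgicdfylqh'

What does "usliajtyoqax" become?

oldmwbrtdaxv

The pattern: move the first 2 characters to the end (rotate left by 2), then shift every letter 3 places forward in the alphabet (wrapping around).
For "usliajtyoqax", step one produces "liajtyoqaxus"; step two turns that into "oldmwbrtdaxv".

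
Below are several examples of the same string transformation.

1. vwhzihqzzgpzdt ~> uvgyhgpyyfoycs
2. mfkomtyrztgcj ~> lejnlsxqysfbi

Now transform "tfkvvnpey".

sejuumodx

Each output is the input with this applied: shift every letter 1 place backward in the alphabet (wrapping around).
For "tfkvvnpey" the result is "sejuumodx".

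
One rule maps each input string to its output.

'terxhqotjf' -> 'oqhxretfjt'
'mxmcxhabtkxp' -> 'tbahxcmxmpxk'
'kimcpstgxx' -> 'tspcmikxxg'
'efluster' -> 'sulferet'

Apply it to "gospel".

soglep

The transformation: reverse the string, then move the first 3 characters to the end (rotate left by 3).
For "gospel", step one produces "lepsog"; step two turns that into "soglep".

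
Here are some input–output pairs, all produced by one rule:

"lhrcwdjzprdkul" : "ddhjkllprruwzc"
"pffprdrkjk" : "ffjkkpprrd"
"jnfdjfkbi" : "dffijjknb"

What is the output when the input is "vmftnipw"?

imnptvwf

Rule — sort the characters into alphabetical order, then move the first character to the end.
For "vmftnipw", step one produces "fimnptvw"; step two turns that into "imnptvwf".
(Check on "jnfdjfkbi": → "bdffijjkn" → "dffijjknb" ✓)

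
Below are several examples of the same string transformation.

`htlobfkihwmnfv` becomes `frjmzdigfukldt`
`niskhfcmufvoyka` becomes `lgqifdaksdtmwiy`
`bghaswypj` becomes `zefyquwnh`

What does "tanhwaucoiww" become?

rylfuysamguu

Each output is the input with this applied: shift every letter 2 places backward in the alphabet (wrapping around).
Applying that to "tanhwaucoiww" gives "rylfuysamguu".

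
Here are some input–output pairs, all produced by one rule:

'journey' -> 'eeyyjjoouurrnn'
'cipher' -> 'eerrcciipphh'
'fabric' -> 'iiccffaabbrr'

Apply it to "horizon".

What's happening: move the last 2 characters to the front (rotate right by 2), then double every character.
Doing the same to "horizon": "oonnhhoorriizz".
(Check on "journey": → "eyjourn" → "eeyyjjoouurrnn" ✓)

oonnhhoorriizz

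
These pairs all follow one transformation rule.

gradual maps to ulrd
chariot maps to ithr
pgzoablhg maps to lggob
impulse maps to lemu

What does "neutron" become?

What's happening: move the last 3 characters to the front (rotate right by 3), then keep every other character starting from the first (positions 1st, 3rd, 5th, ...).
Applying both steps to "neutron": "ronneut", then "rnet".

rnet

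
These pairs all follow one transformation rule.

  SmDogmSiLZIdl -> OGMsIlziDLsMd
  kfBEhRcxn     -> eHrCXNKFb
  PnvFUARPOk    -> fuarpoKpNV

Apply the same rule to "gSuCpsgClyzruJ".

What's happening: move the first 3 characters to the end (rotate left by 3), then flip the case of every letter.
Applying both steps to "gSuCpsgClyzruJ": "CpsgClyzruJgSu", then "cPSGcLYZRUjGsU".

cPSGcLYZRUjGsU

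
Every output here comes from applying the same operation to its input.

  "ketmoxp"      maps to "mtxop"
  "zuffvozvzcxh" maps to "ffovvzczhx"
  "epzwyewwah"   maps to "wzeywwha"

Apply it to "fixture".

Each output is the input with this applied: delete the first 2 characters, then swap each adjacent pair of characters (1↔2, 3↔4, ...).
On "fixture" that produces "txrue".

txrue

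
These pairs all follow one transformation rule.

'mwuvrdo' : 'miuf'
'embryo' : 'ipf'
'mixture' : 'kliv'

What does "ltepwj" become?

Each output is the input with this applied: delete the first 3 characters, then shift every letter 9 places backward in the alphabet (wrapping around).
Applying both steps to "ltepwj": "pwj", then "gna".

gna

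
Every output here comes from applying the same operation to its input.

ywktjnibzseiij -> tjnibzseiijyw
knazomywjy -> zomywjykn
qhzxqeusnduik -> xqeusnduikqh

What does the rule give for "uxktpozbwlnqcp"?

Looking at the pairs, the operation is to move the first 2 characters to the end (rotate left by 2), then delete the first character.
On "uxktpozbwlnqcp": the first step gives "ktpozbwlnqcpux", and the second then gives "tpozbwlnqcpux".

tpozbwlnqcpux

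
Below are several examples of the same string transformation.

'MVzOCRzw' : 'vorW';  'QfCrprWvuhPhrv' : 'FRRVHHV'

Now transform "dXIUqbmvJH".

xuBVh

The pattern: flip the case of every letter, then keep every other character starting from the second (positions 2nd, 4th, 6th, ...).
On "dXIUqbmvJH": the first step gives "DxiuQBMVjh", and the second then gives "xuBVh".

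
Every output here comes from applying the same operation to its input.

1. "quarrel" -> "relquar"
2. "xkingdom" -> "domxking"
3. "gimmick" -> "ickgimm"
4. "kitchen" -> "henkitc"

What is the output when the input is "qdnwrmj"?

rmjqdnw

Looking at the pairs, the operation is to move the last 3 characters to the front (rotate right by 3).
For "qdnwrmj" the result is "rmjqdnw".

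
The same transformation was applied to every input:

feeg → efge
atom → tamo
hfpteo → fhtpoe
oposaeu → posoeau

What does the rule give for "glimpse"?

lgmispe

Looking at the pairs, the operation is to swap each adjacent pair of characters (1↔2, 3↔4, ...).
Applying that to "glimpse" gives "lgmispe".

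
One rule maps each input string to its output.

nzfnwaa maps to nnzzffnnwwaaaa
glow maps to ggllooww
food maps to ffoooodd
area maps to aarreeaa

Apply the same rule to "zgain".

zzggaaiinn

Each output is the input with this applied: double every character.
Doing the same to "zgain": "zzggaaiinn".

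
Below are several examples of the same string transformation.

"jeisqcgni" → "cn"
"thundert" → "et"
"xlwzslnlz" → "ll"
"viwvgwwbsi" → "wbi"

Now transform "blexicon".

Rule — keep every other character starting from the second (positions 2nd, 4th, 6th, ...), then delete the first 2 characters.
"blexicon" → "lxcn" → "cn".

cn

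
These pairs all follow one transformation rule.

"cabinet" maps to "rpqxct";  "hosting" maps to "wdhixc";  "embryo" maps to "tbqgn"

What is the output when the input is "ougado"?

Looking at the pairs, the operation is to delete the last character, then shift every letter 11 places backward in the alphabet (wrapping around).
"ougado" → "ougad" → "djvps".

djvps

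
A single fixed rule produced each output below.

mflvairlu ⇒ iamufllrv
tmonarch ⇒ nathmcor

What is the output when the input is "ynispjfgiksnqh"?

Each output is the input with this applied: take characters alternately from the front and the back (1st, last, 2nd, 2nd-last, ...), then move the last 2 characters to the front (rotate right by 2).
Starting from "ynispjfgiksnqh": after the first operation, "yhnqinsspkjifg"; after the second, "fgyhnqinsspkji".

fgyhnqinsspkji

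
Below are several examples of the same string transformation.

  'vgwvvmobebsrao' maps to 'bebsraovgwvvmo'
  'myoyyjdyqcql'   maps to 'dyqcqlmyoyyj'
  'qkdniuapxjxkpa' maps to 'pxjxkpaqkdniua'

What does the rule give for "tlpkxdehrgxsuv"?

What's happening: swap the front and back halves of the string.
So "tlpkxdehrgxsuv" becomes "hrgxsuvtlpkxde".

hrgxsuvtlpkxde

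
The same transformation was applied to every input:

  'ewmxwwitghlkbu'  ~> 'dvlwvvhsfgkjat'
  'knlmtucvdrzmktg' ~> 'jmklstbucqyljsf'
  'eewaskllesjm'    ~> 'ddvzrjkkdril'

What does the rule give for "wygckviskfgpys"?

vxfbjuhrjefoxr

Rule — shift every letter 1 place backward in the alphabet (wrapping around).
On "wygckviskfgpys" that produces "vxfbjuhrjefoxr".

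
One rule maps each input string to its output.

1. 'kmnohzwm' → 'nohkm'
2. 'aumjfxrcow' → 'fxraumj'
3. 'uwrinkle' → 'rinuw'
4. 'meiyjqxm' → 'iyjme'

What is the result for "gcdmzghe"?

dmzgc

The pattern: delete the last 3 characters, then move the last 3 characters to the front (rotate right by 3).
So "gcdmzghe" becomes "dmzgc".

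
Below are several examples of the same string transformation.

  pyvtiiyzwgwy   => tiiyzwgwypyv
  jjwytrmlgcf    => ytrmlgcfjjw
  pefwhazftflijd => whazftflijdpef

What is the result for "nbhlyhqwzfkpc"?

The transformation: move the first 3 characters to the end (rotate left by 3).
"nbhlyhqwzfkpc" → "lyhqwzfkpcnbh".

lyhqwzfkpcnbh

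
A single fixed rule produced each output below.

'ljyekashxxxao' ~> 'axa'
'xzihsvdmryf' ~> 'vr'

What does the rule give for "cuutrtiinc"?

Rule — keep one character in every 3, starting at position 3 (positions 3rd, 6th, 9th, ...), then delete the first character.
For "cuutrtiinc", step one produces "utn"; step two turns that into "tn".

tn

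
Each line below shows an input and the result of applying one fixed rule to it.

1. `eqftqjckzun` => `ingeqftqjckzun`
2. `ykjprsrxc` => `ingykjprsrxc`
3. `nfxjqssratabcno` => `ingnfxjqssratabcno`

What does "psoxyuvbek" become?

ingpsoxyuvbek

The transformation: prepend "ing".
Applying that to "psoxyuvbek" gives "ingpsoxyuvbek".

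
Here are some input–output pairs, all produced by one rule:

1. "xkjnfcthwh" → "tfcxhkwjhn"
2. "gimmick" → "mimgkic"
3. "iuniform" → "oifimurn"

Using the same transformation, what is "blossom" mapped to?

In each case the input is transformed by: take characters alternately from the front and the back (1st, last, 2nd, 2nd-last, ...), then move the last 3 characters to the front (rotate right by 3).
On "blossom": the first step gives "bmlooss", and the second then gives "ossbmlo".

ossbmlo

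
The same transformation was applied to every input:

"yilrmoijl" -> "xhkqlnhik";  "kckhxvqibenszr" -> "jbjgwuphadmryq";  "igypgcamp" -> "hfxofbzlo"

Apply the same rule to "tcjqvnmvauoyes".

sbipumluztnxdr

The pattern: shift every letter 1 place backward in the alphabet (wrapping around).
Doing the same to "tcjqvnmvauoyes": "sbipumluztnxdr".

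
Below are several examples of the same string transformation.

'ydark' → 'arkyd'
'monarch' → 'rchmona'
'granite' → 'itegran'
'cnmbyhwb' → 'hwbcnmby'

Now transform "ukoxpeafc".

Each output is the input with this applied: move the last 3 characters to the front (rotate right by 3).
So "ukoxpeafc" becomes "afcukoxpe".

afcukoxpe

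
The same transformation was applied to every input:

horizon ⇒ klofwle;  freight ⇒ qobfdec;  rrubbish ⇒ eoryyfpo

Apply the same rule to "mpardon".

kmxoalj

What's happening: shift every letter 3 places backward in the alphabet (wrapping around), then swap the first and last characters.
For "mpardon", step one produces "jmxoalk"; step two turns that into "kmxoalj".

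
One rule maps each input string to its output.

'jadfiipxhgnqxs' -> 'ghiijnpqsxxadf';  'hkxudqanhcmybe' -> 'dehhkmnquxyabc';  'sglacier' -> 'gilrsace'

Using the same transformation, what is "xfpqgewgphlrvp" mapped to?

ghlpppqrvwxefg

The rule is to sort the characters into alphabetical order, then move the first 3 characters to the end (rotate left by 3).
Starting from "xfpqgewgphlrvp": after the first operation, "efgghlpppqrvwx"; after the second, "ghlpppqrvwxefg".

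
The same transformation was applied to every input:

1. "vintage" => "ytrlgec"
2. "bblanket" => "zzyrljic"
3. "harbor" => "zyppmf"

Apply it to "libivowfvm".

zuttmkjggd

Each output is the input with this applied: shift every letter 2 places backward in the alphabet (wrapping around), then sort the characters into reverse alphabetical order.
"libivowfvm" → "jgzgtmudtk" → "zuttmkjggd".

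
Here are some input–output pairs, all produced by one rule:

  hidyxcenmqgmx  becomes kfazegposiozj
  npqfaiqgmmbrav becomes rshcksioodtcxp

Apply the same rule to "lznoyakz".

Rule — shift every letter 2 places forward in the alphabet (wrapping around), then move the first character to the end.
For "lznoyakz", step one produces "nbpqacmb"; step two turns that into "bpqacmbn".

bpqacmbn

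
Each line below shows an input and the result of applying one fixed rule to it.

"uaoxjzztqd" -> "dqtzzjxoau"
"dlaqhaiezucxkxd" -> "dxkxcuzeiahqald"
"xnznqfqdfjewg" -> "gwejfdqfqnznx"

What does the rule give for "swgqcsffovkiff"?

ffikvoffscqgws

In each case the input is transformed by: reverse the string.
Applying that to "swgqcsffovkiff" gives "ffikvoffscqgws".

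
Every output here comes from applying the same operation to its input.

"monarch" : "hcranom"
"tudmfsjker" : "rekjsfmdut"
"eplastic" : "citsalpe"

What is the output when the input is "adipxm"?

mxpida

What's happening: reverse the string.
On "adipxm" that produces "mxpida".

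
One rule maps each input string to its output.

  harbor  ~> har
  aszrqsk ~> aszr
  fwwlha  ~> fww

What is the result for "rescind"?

resc

Looking at the pairs, the operation is to delete the last 3 characters.
On "rescind" that produces "resc".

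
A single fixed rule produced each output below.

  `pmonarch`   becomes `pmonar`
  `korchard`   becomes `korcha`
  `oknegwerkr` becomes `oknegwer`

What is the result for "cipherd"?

The rule is to delete the last 2 characters.
On "cipherd" that produces "ciphe".

ciphe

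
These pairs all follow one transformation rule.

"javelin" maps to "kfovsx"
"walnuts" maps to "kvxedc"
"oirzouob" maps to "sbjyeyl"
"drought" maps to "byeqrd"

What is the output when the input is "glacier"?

vkmsob

In each case the input is transformed by: delete the first character, then shift every letter 10 places forward in the alphabet (wrapping around).
For "glacier" the result is "vkmsob".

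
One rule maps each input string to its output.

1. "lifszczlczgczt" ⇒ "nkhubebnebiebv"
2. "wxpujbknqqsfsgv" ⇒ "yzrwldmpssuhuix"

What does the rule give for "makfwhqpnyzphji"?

The pattern: shift every letter 2 places forward in the alphabet (wrapping around).
So "makfwhqpnyzphji" becomes "ocmhyjsrpabrjlk".

ocmhyjsrpabrjlk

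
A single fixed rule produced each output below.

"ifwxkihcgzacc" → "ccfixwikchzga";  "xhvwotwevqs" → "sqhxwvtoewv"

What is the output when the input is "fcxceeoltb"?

btcfcxeelo

Rule — move the last 2 characters to the front (rotate right by 2), then swap each adjacent pair of characters (1↔2, 3↔4, ...).
For "fcxceeoltb" the result is "btcfcxeelo".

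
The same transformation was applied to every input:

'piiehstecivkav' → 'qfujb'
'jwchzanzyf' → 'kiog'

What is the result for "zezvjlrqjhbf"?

awsi

Looking at the pairs, the operation is to keep one character in every 3, starting at position 1 (positions 1st, 4th, 7th, ...), then shift every letter 1 place forward in the alphabet (wrapping around).
Doing the same to "zezvjlrqjhbf": "awsi".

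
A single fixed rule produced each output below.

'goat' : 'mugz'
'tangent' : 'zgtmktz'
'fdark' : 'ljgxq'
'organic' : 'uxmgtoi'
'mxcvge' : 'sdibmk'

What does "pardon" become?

vgxjut

Rule — shift every letter 6 places forward in the alphabet (wrapping around).
"pardon" → "vgxjut".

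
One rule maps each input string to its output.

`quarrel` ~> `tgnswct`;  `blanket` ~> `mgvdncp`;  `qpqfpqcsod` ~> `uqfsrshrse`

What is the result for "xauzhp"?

bjrzcw

The pattern: shift every letter 2 places forward in the alphabet (wrapping around), then move the last 3 characters to the front (rotate right by 3).
On "xauzhp": the first step gives "zcwbjr", and the second then gives "bjrzcw".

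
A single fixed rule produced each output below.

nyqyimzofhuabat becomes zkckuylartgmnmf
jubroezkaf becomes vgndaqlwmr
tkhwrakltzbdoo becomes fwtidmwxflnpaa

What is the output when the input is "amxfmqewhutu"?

Each output is the input with this applied: shift every letter 12 places forward in the alphabet (wrapping around).
Doing the same to "amxfmqewhutu": "myjrycqitgfg".

myjrycqitgfg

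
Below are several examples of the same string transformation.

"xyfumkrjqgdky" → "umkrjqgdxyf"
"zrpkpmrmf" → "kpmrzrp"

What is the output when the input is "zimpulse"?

pulzim

In each case the input is transformed by: delete the last 2 characters, then move the first 3 characters to the end (rotate left by 3).
On "zimpulse": the first step gives "zimpul", and the second then gives "pulzim".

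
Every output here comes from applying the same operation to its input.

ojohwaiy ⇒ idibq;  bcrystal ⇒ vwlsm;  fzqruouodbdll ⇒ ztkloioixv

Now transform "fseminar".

zmygc

Rule — delete the last 3 characters, then shift every letter 6 places backward in the alphabet (wrapping around).
Applying both steps to "fseminar": "fsemi", then "zmygc".
(Check on "bcrystal": → "bcrys" → "vwlsm" ✓)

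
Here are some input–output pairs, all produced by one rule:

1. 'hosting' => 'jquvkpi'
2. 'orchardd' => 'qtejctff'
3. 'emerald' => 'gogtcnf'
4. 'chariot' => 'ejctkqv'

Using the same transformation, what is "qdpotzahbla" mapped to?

sfrqvbcjdnc

The rule is to shift every letter 2 places forward in the alphabet (wrapping around).
Doing the same to "qdpotzahbla": "sfrqvbcjdnc".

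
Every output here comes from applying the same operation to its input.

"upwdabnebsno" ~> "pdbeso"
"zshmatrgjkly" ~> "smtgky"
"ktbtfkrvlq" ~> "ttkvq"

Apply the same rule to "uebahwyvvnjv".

eawvnv

Each output is the input with this applied: keep every other character starting from the second (positions 2nd, 4th, 6th, ...).
"uebahwyvvnjv" → "eawvnv".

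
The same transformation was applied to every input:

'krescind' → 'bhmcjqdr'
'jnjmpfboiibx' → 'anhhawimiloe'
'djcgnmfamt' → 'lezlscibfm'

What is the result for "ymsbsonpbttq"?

Rule — swap the front and back halves of the string, then shift every letter 1 place backward in the alphabet (wrapping around).
Working it through for "ymsbsonpbttq": intermediate "npbttqymsbso", final "moasspxlrarn".

moasspxlrarn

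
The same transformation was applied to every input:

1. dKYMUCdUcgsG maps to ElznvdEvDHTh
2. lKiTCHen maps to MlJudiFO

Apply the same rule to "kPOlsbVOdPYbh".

The rule is to shift every letter 1 place forward in the alphabet (wrapping around), then flip the case of every letter.
On "kPOlsbVOdPYbh": the first step gives "lQPmtcWPeQZci", and the second then gives "LqpMTCwpEqzCI".

LqpMTCwpEqzCI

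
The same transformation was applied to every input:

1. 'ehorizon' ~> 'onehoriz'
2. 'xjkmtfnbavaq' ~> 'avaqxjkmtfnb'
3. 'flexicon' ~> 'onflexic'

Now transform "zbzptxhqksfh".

ksfhzbzptxhq

In each case the input is transformed by: move the first 2 characters to the end (rotate left by 2), then swap the front and back halves of the string.
For "zbzptxhqksfh", step one produces "zptxhqksfhzb"; step two turns that into "ksfhzbzptxhq".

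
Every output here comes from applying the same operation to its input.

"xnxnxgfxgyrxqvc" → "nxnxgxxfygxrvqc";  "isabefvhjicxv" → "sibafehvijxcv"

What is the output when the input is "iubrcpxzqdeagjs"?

Looking at the pairs, the operation is to swap each adjacent pair of characters (1↔2, 3↔4, ...).
So "iubrcpxzqdeagjs" becomes "uirbpczxdqaejgs".

uirbpczxdqaejgs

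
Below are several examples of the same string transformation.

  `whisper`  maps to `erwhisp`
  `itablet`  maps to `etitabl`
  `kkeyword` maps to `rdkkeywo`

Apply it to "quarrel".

elquarr

Each output is the input with this applied: move the last 2 characters to the front (rotate right by 2).
For "quarrel" the result is "elquarr".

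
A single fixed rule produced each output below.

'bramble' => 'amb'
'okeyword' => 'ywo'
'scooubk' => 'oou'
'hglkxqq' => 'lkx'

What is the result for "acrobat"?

rob

Rule — move the last 2 characters to the front (rotate right by 2), then keep only the last 3 characters.
Doing the same to "acrobat": "rob".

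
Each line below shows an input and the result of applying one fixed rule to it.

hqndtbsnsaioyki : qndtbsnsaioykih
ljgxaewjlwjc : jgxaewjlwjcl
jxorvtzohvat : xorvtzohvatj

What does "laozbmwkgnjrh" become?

aozbmwkgnjrhl

Each output is the input with this applied: move the first character to the end.
So "laozbmwkgnjrh" becomes "aozbmwkgnjrhl".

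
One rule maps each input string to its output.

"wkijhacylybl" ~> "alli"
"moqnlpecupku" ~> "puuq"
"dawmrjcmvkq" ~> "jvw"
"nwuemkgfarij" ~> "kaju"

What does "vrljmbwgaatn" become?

What's happening: keep one character in every 3, starting at position 3 (positions 3rd, 6th, 9th, ...), then move the first character to the end.
"vrljmbwgaatn" → "lban" → "banl".

banl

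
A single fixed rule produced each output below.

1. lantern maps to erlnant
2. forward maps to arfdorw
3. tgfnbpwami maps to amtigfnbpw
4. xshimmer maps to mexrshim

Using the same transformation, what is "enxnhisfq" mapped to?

sfeqnxnhi

In each case the input is transformed by: swap the first and last characters, then move the last 3 characters to the front (rotate right by 3).
Applying that to "enxnhisfq" gives "sfeqnxnhi".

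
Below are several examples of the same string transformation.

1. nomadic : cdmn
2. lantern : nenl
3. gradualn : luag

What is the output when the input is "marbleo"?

The transformation: keep every other character starting from the first (positions 1st, 3rd, 5th, ...), then reverse the string.
Working it through for "marbleo": intermediate "mrlo", final "olrm".
(Check on "nomadic": → "nmdc" → "cdmn" ✓)

olrm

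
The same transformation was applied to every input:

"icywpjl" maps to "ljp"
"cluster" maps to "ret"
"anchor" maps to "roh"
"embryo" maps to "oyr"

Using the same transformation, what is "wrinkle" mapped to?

elk

Each output is the input with this applied: take characters alternately from the front and the back (1st, last, 2nd, 2nd-last, ...), then keep every other character starting from the second (positions 2nd, 4th, 6th, ...).
"wrinkle" → "werlikn" → "elk".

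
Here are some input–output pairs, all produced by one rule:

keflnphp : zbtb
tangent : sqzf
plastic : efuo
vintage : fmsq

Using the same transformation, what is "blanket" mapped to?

The pattern: shift every letter 12 places forward in the alphabet (wrapping around), then keep only the last 4 characters.
Applying both steps to "blanket": "nxmzwqf", then "zwqf".

zwqf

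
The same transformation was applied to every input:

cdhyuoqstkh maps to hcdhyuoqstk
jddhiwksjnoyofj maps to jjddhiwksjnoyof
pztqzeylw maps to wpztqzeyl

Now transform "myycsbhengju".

umyycsbhengj

Each output is the input with this applied: move the last character to the front.
Doing the same to "myycsbhengju": "umyycsbhengj".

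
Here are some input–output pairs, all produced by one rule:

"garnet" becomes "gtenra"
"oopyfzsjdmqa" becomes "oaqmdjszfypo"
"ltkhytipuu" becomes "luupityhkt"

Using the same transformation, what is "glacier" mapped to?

greical

The transformation: move the first character to the end, then reverse the string.
On "glacier" that produces "greical".
(Check on "garnet": → "arnetg" → "gtenra" ✓)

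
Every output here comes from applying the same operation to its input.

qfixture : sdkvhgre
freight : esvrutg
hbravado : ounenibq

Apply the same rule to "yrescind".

The transformation: shift every letter 13 places forward in the alphabet (wrapping around) — i.e. ROT13, then swap each adjacent pair of characters (1↔2, 3↔4, ...).
"yrescind" → "lerfpvaq" → "elfrvpqa".

elfrvpqa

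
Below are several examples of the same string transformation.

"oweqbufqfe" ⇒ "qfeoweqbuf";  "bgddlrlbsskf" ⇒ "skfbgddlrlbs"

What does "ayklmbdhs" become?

dhsayklmb

What's happening: move the last 3 characters to the front (rotate right by 3).
"ayklmbdhs" → "dhsayklmb".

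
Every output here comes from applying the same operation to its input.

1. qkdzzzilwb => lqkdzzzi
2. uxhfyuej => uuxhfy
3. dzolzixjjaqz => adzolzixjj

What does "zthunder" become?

dzthun

The transformation: delete the last 2 characters, then move the last character to the front.
Starting from "zthunder": after the first operation, "zthund"; after the second, "dzthun".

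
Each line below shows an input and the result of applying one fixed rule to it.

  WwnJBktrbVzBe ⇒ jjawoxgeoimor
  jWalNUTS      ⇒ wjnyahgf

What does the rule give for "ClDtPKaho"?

What's happening: shift every letter 13 places forward in the alphabet (wrapping around) — i.e. ROT13, then convert every letter to lowercase.
On "ClDtPKaho": the first step gives "PyQgCXnub", and the second then gives "pyqgcxnub".

pyqgcxnub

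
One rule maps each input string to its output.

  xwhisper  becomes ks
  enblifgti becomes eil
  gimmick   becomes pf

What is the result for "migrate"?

jw

What's happening: keep one character in every 3, starting at position 3 (positions 3rd, 6th, 9th, ...), then shift every letter 3 places forward in the alphabet (wrapping around).
Working it through for "migrate": intermediate "gt", final "jw".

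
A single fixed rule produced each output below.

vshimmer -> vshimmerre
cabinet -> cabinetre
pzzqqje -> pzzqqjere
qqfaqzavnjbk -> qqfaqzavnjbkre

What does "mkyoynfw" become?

What's happening: append "re".
Doing the same to "mkyoynfw": "mkyoynfwre".

mkyoynfwre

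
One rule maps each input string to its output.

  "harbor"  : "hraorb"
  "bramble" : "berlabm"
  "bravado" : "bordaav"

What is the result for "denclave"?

Rule — take characters alternately from the front and the back (1st, last, 2nd, 2nd-last, ...).
Doing the same to "denclave": "deevnacl".

deevnacl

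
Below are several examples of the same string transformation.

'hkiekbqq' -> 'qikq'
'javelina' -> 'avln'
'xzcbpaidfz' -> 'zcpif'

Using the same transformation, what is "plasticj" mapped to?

Each output is the input with this applied: swap the first and last characters, then keep every other character starting from the first (positions 1st, 3rd, 5th, ...).
On "plasticj": the first step gives "jlasticp", and the second then gives "jatc".

jatc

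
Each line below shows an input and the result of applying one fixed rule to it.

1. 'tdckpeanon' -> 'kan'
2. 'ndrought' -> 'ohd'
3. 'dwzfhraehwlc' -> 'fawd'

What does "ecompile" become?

mlc

In each case the input is transformed by: move the first 2 characters to the end (rotate left by 2), then keep one character in every 3, starting at position 2 (positions 2nd, 5th, 8th, ...).
Applying both steps to "ecompile": "ompileec", then "mlc".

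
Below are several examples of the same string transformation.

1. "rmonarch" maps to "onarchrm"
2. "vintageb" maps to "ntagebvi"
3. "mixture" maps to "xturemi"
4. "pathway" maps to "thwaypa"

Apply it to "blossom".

ossombl

The rule is to move the first 2 characters to the end (rotate left by 2).
So "blossom" becomes "ossombl".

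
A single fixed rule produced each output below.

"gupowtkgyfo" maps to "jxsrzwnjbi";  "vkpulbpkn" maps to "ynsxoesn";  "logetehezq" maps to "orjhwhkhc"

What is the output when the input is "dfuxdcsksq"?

The pattern: delete the last character, then shift every letter 3 places forward in the alphabet (wrapping around).
Applying both steps to "dfuxdcsksq": "dfuxdcsks", then "gixagfvnv".

gixagfvnv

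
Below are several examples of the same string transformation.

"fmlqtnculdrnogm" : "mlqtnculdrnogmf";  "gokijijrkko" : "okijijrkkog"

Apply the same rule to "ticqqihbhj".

The rule is to move the first character to the end.
Doing the same to "ticqqihbhj": "icqqihbhjt".

icqqihbhjt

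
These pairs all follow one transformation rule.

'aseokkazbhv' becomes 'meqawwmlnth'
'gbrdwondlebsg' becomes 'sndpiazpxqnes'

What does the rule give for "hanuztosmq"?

tmzglfaeyc

In each case the input is transformed by: shift every letter 12 places forward in the alphabet (wrapping around).
On "hanuztosmq" that produces "tmzglfaeyc".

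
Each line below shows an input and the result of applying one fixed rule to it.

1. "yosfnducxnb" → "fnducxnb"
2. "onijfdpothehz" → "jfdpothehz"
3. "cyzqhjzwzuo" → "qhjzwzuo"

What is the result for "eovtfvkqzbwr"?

Looking at the pairs, the operation is to delete the first 3 characters.
So "eovtfvkqzbwr" becomes "tfvkqzbwr".

tfvkqzbwr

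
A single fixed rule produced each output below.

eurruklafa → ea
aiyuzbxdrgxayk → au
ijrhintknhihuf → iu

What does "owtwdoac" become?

oa

The rule is to keep one character in every 3, starting at position 1 (positions 1st, 4th, 7th, ...), then keep only the vowels.
For "owtwdoac", step one produces "owa"; step two turns that into "oa".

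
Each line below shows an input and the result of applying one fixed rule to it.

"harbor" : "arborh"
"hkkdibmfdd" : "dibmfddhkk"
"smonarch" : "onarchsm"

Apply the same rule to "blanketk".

In each case the input is transformed by: swap the front and back halves of the string, then move the last 2 characters to the front (rotate right by 2).
Applying both steps to "blanketk": "ketkblan", then "anketkbl".

anketkbl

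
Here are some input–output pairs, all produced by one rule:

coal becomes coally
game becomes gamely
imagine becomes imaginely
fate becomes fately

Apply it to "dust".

The transformation: append "ly".
On "dust" that produces "dustly".

dustly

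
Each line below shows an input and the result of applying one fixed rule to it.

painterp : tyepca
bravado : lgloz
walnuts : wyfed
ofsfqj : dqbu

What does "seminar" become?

The transformation: shift every letter 11 places forward in the alphabet (wrapping around), then delete the first 2 characters.
For "seminar", step one produces "dpxtylc"; step two turns that into "xtylc".

xtylc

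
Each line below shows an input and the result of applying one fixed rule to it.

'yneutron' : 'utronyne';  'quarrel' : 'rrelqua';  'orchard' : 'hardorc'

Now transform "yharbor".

rboryha

Rule — move the first 3 characters to the end (rotate left by 3).
"yharbor" → "rboryha".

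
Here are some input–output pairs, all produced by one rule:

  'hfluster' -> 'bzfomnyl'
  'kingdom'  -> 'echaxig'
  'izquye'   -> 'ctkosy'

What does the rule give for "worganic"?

qilauhcw

Each output is the input with this applied: shift every letter 6 places backward in the alphabet (wrapping around).
"worganic" → "qilauhcw".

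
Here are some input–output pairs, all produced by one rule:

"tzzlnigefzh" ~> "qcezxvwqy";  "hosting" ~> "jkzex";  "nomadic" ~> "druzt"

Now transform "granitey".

The pattern: shift every letter 9 places backward in the alphabet (wrapping around), then delete the first 2 characters.
Starting from "granitey": after the first operation, "xirezkvp"; after the second, "rezkvp".

rezkvp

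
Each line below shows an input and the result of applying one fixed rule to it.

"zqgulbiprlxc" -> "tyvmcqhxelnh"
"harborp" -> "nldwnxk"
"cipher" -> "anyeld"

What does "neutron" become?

kjjaqpn

Each output is the input with this applied: shift every letter 4 places backward in the alphabet (wrapping around), then move the last 2 characters to the front (rotate right by 2).
Applying that to "neutron" gives "kjjaqpn".
(Check on "zqgulbiprlxc": → "vmcqhxelnhty" → "tyvmcqhxelnh" ✓)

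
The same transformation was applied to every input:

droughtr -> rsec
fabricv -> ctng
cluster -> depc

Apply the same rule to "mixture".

efcp

The pattern: shift every letter 11 places forward in the alphabet (wrapping around), then keep only the last 4 characters.
Starting from "mixture": after the first operation, "xtiefcp"; after the second, "efcp".
(Check on "droughtr": → "oczfrsec" → "rsec" ✓)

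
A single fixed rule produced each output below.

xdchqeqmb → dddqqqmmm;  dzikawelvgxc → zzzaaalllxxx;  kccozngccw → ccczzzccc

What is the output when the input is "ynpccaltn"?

The transformation: keep one character in every 3, starting at position 2 (positions 2nd, 5th, 8th, ...), then repeat every character 3 times.
Applying both steps to "ynpccaltn": "nct", then "nnncccttt".

nnncccttt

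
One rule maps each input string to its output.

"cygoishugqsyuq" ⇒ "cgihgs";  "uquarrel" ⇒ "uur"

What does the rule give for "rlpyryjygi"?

rprj

The pattern: keep every other character starting from the first (positions 1st, 3rd, 5th, ...), then delete the last character.
For "rlpyryjygi", step one produces "rprjg"; step two turns that into "rprj".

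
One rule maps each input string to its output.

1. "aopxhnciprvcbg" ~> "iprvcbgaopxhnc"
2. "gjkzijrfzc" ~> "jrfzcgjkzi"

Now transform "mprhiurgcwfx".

The pattern: swap the front and back halves of the string.
"mprhiurgcwfx" → "rgcwfxmprhiu".

rgcwfxmprhiu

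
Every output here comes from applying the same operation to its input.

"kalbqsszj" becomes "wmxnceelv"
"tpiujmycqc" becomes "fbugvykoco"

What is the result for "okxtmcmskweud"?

The pattern: shift every letter 12 places forward in the alphabet (wrapping around).
For "okxtmcmskweud" the result is "awjfyoyewiqgp".

awjfyoyewiqgp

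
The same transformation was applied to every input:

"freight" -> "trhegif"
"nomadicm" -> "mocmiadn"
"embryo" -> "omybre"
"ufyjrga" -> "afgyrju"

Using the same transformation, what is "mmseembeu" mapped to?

umesbemem

The pattern: take characters alternately from the front and the back (1st, last, 2nd, 2nd-last, ...), then move the first character to the end.
For "mmseembeu", step one produces "mumesbeme"; step two turns that into "umesbemem".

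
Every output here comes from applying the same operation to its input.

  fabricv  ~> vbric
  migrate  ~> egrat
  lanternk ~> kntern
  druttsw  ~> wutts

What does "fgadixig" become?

gadixi

The transformation: delete the first 2 characters, then move the last character to the front.
"fgadixig" → "adixig" → "gadixi".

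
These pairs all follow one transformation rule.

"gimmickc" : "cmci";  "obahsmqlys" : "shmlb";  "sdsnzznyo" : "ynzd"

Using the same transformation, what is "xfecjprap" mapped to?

In each case the input is transformed by: keep every other character starting from the second (positions 2nd, 4th, 6th, ...), then swap the first and last characters.
Starting from "xfecjprap": after the first operation, "fcpa"; after the second, "acpf".

acpf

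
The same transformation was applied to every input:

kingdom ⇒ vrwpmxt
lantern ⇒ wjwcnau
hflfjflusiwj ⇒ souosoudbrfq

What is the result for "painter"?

The pattern: swap the first and last characters, then shift every letter 9 places forward in the alphabet (wrapping around).
For "painter" the result is "ajrwcny".

ajrwcny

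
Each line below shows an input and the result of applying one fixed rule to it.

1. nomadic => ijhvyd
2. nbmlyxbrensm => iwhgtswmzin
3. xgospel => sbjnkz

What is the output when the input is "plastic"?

Looking at the pairs, the operation is to shift every letter 5 places backward in the alphabet (wrapping around), then delete the last character.
On "plastic": the first step gives "kgvnodx", and the second then gives "kgvnod".

kgvnod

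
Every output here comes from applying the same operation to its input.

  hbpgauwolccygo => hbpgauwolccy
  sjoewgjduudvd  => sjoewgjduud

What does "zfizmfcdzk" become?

zfizmfcd

What's happening: delete the last 2 characters.
So "zfizmfcdzk" becomes "zfizmfcd".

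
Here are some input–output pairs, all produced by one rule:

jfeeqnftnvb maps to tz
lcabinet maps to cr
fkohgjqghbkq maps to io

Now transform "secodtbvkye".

In each case the input is transformed by: shift every letter 2 places backward in the alphabet (wrapping around), then keep only the last 2 characters.
Working it through for "secodtbvkye": intermediate "qcambrztiwc", final "wc".

wc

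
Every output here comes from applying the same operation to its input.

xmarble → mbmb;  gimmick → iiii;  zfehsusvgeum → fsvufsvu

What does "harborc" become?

aoao

The transformation: keep one character in every 3, starting at position 2 (positions 2nd, 5th, 8th, ...), then write the whole string twice.
For "harborc", step one produces "ao"; step two turns that into "aoao".
(Check on "xmarble": → "mb" → "mbmb" ✓)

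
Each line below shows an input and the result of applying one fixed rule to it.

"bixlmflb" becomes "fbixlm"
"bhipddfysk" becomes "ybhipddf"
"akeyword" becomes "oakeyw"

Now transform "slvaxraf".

rslvax

Looking at the pairs, the operation is to delete the last 2 characters, then move the last character to the front.
On "slvaxraf": the first step gives "slvaxr", and the second then gives "rslvax".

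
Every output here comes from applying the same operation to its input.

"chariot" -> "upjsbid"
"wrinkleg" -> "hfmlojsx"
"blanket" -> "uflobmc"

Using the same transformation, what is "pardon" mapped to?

opesbq

In each case the input is transformed by: shift every letter 1 place forward in the alphabet (wrapping around), then reverse the string.
"pardon" → "qbsepo" → "opesbq".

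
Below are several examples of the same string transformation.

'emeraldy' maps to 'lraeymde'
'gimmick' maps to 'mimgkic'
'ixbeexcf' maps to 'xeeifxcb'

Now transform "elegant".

Each output is the input with this applied: take characters alternately from the front and the back (1st, last, 2nd, 2nd-last, ...), then move the last 3 characters to the front (rotate right by 3).
For "elegant" the result is "eagetln".

eagetln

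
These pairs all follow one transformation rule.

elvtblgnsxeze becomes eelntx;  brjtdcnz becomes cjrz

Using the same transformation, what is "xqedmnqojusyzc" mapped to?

Rule — sort the characters into alphabetical order, then keep every other character starting from the second (positions 2nd, 4th, 6th, ...).
On "xqedmnqojusyzc" that produces "djnqsxz".

djnqsxz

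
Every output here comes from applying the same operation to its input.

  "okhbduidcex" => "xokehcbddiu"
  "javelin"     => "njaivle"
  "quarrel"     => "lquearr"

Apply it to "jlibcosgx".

xjlgisboc

Each output is the input with this applied: swap the first and last characters, then take characters alternately from the front and the back (1st, last, 2nd, 2nd-last, ...).
"jlibcosgx" → "xlibcosgj" → "xjlgisboc".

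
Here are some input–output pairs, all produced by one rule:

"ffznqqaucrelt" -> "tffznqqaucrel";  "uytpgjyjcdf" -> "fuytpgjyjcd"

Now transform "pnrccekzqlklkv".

vpnrccekzqlklk

Looking at the pairs, the operation is to move the last character to the front.
Doing the same to "pnrccekzqlklkv": "vpnrccekzqlklk".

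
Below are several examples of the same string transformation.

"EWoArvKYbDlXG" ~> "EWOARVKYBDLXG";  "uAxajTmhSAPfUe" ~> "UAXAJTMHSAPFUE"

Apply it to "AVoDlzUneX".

AVODLZUNEX

Each output is the input with this applied: convert every letter to uppercase.
So "AVoDlzUneX" becomes "AVODLZUNEX".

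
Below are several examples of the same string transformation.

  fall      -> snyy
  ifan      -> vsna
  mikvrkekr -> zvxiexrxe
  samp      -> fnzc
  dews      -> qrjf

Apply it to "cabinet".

In each case the input is transformed by: shift every letter 13 places forward in the alphabet (wrapping around) — i.e. ROT13.
On "cabinet" that produces "pnovarg".

pnovarg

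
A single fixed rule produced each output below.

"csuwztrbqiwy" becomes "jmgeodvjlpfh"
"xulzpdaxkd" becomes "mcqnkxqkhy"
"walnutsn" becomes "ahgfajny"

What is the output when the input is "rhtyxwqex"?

In each case the input is transformed by: shift every letter 13 places forward in the alphabet (wrapping around) — i.e. ROT13, then move the first 3 characters to the end (rotate left by 3).
For "rhtyxwqex" the result is "lkjdrkeug".

lkjdrkeug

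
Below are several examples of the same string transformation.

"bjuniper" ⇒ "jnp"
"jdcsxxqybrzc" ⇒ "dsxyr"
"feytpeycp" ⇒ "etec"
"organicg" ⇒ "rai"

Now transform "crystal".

rsa

In each case the input is transformed by: delete the last character, then keep every other character starting from the second (positions 2nd, 4th, 6th, ...).
Working it through for "crystal": intermediate "crysta", final "rsa".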